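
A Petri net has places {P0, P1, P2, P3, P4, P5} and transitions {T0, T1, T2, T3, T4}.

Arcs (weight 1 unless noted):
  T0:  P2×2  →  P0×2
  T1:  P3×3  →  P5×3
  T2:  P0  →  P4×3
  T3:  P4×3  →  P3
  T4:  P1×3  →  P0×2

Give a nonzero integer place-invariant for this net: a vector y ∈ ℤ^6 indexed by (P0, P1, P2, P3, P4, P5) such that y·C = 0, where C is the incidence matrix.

y = (P0:3, P1:2, P2:3, P3:3, P4:1, P5:3)

Incidence matrix C (rows=places, cols=transitions):
       T0   T1   T2   T3   T4
   P0   2    0   -1    0    2
   P1   0    0    0    0   -3
   P2  -2    0    0    0    0
   P3   0   -3    0    1    0
   P4   0    0    3   -3    0
   P5   0    3    0    0    0

Candidate y = [3, 2, 3, 3, 1, 3]; check y·C column-wise:
  col T0: 3·2 + 2·0 + 3·-2 + 3·0 + 1·0 + 3·0 = 0
  col T1: 3·0 + 2·0 + 3·0 + 3·-3 + 1·0 + 3·3 = 0
  col T2: 3·-1 + 2·0 + 3·0 + 3·0 + 1·3 + 3·0 = 0
  col T3: 3·0 + 2·0 + 3·0 + 3·1 + 1·-3 + 3·0 = 0
  col T4: 3·2 + 2·-3 + 3·0 + 3·0 + 1·0 + 3·0 = 0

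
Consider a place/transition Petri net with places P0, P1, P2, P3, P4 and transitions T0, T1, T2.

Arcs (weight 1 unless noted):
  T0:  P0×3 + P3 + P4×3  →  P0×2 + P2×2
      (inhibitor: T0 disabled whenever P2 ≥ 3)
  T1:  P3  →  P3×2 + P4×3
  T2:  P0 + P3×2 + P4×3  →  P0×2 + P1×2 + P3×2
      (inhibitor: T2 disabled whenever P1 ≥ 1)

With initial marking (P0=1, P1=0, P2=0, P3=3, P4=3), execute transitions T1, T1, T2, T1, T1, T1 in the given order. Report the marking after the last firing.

step 1: fire T1:  (P0=1, P1=0, P2=0, P3=3, P4=3) → (P0=1, P1=0, P2=0, P3=4, P4=6)
step 2: fire T1:  (P0=1, P1=0, P2=0, P3=4, P4=6) → (P0=1, P1=0, P2=0, P3=5, P4=9)
step 3: fire T2:  (P0=1, P1=0, P2=0, P3=5, P4=9) → (P0=2, P1=2, P2=0, P3=5, P4=6)
step 4: fire T1:  (P0=2, P1=2, P2=0, P3=5, P4=6) → (P0=2, P1=2, P2=0, P3=6, P4=9)
step 5: fire T1:  (P0=2, P1=2, P2=0, P3=6, P4=9) → (P0=2, P1=2, P2=0, P3=7, P4=12)
step 6: fire T1:  (P0=2, P1=2, P2=0, P3=7, P4=12) → (P0=2, P1=2, P2=0, P3=8, P4=15)

(P0=2, P1=2, P2=0, P3=8, P4=15)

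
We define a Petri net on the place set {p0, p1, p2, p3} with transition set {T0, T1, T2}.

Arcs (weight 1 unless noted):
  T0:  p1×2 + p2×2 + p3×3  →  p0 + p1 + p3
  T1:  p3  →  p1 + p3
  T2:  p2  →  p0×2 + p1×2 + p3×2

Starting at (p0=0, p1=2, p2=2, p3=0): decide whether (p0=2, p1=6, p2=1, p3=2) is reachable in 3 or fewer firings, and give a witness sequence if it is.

step 1: fire T2:  (p0=0, p1=2, p2=2, p3=0) → (p0=2, p1=4, p2=1, p3=2)
step 2: fire T1:  (p0=2, p1=4, p2=1, p3=2) → (p0=2, p1=5, p2=1, p3=2)
step 3: fire T1:  (p0=2, p1=5, p2=1, p3=2) → (p0=2, p1=6, p2=1, p3=2)

YES — reachable via ⟨T2, T1, T1⟩ (3 firings)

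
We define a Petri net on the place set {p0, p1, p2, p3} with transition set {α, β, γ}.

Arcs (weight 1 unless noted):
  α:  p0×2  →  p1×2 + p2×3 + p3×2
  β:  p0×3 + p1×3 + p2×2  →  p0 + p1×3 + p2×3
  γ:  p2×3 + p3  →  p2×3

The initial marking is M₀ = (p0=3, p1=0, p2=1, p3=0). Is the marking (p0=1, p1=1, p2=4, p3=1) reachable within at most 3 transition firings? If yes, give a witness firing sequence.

depth 0: 1 marking
depth 1: 2 markings reached so far
depth 2: 3 markings reached so far
depth 3: 4 markings reached so far
target is not among the 4 markings reachable within 3 steps

NO — not reachable within 3 firings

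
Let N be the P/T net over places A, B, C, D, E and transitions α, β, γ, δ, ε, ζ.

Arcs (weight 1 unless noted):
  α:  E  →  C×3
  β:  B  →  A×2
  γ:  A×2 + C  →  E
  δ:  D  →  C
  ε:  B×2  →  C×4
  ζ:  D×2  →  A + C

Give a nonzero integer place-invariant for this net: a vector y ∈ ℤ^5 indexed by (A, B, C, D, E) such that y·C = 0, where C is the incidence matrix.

Incidence matrix C (rows=places, cols=transitions):
        α    β    γ    δ    ε    ζ
    A   0    2   -2    0    0    1
    B   0   -1    0    0   -2    0
    C   3    0   -1    1    4    1
    D   0    0    0   -1    0   -2
    E  -1    0    1    0    0    0

Candidate y = [1, 2, 1, 1, 3]; check y·C column-wise:
  col α: 1·0 + 2·0 + 1·3 + 1·0 + 3·-1 = 0
  col β: 1·2 + 2·-1 + 1·0 + 1·0 + 3·0 = 0
  col γ: 1·-2 + 2·0 + 1·-1 + 1·0 + 3·1 = 0
  col δ: 1·0 + 2·0 + 1·1 + 1·-1 + 3·0 = 0
  col ε: 1·0 + 2·-2 + 1·4 + 1·0 + 3·0 = 0
  col ζ: 1·1 + 2·0 + 1·1 + 1·-2 + 3·0 = 0

y = (A:1, B:2, C:1, D:1, E:3)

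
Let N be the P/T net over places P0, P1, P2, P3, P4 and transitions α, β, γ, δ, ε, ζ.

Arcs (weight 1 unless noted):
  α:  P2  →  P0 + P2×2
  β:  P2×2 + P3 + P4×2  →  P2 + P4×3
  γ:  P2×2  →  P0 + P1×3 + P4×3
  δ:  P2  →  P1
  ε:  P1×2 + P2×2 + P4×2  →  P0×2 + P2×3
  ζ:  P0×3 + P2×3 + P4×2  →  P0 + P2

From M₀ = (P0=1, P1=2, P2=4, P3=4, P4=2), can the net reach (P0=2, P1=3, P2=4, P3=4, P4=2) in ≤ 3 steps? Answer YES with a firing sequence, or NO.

YES — reachable via ⟨α, δ⟩ (2 firings)

step 1: fire α:  (P0=1, P1=2, P2=4, P3=4, P4=2) → (P0=2, P1=2, P2=5, P3=4, P4=2)
step 2: fire δ:  (P0=2, P1=2, P2=5, P3=4, P4=2) → (P0=2, P1=3, P2=4, P3=4, P4=2)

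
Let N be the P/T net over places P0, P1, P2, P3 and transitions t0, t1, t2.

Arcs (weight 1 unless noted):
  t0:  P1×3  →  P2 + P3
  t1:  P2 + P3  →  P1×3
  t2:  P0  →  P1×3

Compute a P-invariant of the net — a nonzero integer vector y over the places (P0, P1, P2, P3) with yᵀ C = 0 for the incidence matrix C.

Incidence matrix C (rows=places, cols=transitions):
       t0   t1   t2
   P0   0    0   -1
   P1  -3    3    3
   P2   1   -1    0
   P3   1   -1    0

Candidate y = [3, 1, 3, 0]; check y·C column-wise:
  col t0: 3·0 + 1·-3 + 3·1 + 0·1 = 0
  col t1: 3·0 + 1·3 + 3·-1 + 0·-1 = 0
  col t2: 3·-1 + 1·3 + 3·0 = 0

y = (P0:3, P1:1, P2:3, P3:0)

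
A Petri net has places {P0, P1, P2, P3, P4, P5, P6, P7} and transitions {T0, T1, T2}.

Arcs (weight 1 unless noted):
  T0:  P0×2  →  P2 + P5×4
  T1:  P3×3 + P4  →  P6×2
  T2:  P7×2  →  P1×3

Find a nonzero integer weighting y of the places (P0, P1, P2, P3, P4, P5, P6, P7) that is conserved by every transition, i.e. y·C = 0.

Incidence matrix C (rows=places, cols=transitions):
       T0   T1   T2
   P0  -2    0    0
   P1   0    0    3
   P2   1    0    0
   P3   0   -3    0
   P4   0   -1    0
   P5   4    0    0
   P6   0    2    0
   P7   0    0   -2

Candidate y = [1, 0, 2, 0, 0, 0, 0, 0]; check y·C column-wise:
  col T0: 1·-2 + 2·1 + 0·4 = 0
  col T1: 1·0 + 2·0 + 0·-3 + 0·-1 + 0·2 = 0
  col T2: 1·0 + 0·3 + 2·0 + 0·-2 = 0

y = (P0:1, P1:0, P2:2, P3:0, P4:0, P5:0, P6:0, P7:0)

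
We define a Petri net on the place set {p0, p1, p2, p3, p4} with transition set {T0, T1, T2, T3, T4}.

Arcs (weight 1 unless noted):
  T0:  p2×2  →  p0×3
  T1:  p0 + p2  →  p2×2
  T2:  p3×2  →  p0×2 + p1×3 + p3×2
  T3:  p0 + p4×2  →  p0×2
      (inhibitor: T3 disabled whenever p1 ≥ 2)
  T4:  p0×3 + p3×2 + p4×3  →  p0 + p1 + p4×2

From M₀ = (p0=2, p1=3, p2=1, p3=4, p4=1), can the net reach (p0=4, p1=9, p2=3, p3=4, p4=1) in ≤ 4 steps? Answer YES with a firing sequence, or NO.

YES — reachable via ⟨T1, T1, T2, T2⟩ (4 firings)

step 1: fire T1:  (p0=2, p1=3, p2=1, p3=4, p4=1) → (p0=1, p1=3, p2=2, p3=4, p4=1)
step 2: fire T1:  (p0=1, p1=3, p2=2, p3=4, p4=1) → (p0=0, p1=3, p2=3, p3=4, p4=1)
step 3: fire T2:  (p0=0, p1=3, p2=3, p3=4, p4=1) → (p0=2, p1=6, p2=3, p3=4, p4=1)
step 4: fire T2:  (p0=2, p1=6, p2=3, p3=4, p4=1) → (p0=4, p1=9, p2=3, p3=4, p4=1)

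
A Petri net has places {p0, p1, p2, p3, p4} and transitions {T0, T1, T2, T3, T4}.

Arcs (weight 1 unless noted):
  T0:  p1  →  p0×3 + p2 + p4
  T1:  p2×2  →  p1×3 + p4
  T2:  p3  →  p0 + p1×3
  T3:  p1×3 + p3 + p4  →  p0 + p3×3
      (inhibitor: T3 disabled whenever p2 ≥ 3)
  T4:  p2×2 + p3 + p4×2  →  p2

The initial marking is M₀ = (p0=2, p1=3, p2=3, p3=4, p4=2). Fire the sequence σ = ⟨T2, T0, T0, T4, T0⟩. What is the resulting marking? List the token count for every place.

step 1: fire T2:  (p0=2, p1=3, p2=3, p3=4, p4=2) → (p0=3, p1=6, p2=3, p3=3, p4=2)
step 2: fire T0:  (p0=3, p1=6, p2=3, p3=3, p4=2) → (p0=6, p1=5, p2=4, p3=3, p4=3)
step 3: fire T0:  (p0=6, p1=5, p2=4, p3=3, p4=3) → (p0=9, p1=4, p2=5, p3=3, p4=4)
step 4: fire T4:  (p0=9, p1=4, p2=5, p3=3, p4=4) → (p0=9, p1=4, p2=4, p3=2, p4=2)
step 5: fire T0:  (p0=9, p1=4, p2=4, p3=2, p4=2) → (p0=12, p1=3, p2=5, p3=2, p4=3)

(p0=12, p1=3, p2=5, p3=2, p4=3)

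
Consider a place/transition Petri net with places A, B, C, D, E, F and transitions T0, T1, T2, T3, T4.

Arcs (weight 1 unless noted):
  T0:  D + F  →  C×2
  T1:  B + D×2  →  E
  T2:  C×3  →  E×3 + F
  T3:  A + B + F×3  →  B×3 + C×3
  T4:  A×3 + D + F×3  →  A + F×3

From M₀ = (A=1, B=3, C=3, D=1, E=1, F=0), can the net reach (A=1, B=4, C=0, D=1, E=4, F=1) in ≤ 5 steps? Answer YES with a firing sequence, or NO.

NO — not reachable within 5 firings

depth 0: 1 marking
depth 1: 2 markings reached so far
depth 2: 3 markings reached so far
depth 3: 3 markings reached so far
(frontier empty at depth 3; search complete)
target is not among the 3 markings reachable within 5 steps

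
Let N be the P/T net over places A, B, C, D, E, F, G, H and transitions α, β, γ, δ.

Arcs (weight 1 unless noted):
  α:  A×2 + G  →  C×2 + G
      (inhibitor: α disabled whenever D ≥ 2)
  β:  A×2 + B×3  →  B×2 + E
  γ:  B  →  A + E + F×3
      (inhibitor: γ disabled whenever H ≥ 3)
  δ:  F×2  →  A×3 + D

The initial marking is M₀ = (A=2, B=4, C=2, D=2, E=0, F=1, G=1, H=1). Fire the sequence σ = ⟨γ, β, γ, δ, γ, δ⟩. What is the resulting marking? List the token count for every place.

(A=9, B=0, C=2, D=4, E=4, F=6, G=1, H=1)

step 1: fire γ:  (A=2, B=4, C=2, D=2, E=0, F=1, G=1, H=1) → (A=3, B=3, C=2, D=2, E=1, F=4, G=1, H=1)
step 2: fire β:  (A=3, B=3, C=2, D=2, E=1, F=4, G=1, H=1) → (A=1, B=2, C=2, D=2, E=2, F=4, G=1, H=1)
step 3: fire γ:  (A=1, B=2, C=2, D=2, E=2, F=4, G=1, H=1) → (A=2, B=1, C=2, D=2, E=3, F=7, G=1, H=1)
step 4: fire δ:  (A=2, B=1, C=2, D=2, E=3, F=7, G=1, H=1) → (A=5, B=1, C=2, D=3, E=3, F=5, G=1, H=1)
step 5: fire γ:  (A=5, B=1, C=2, D=3, E=3, F=5, G=1, H=1) → (A=6, B=0, C=2, D=3, E=4, F=8, G=1, H=1)
step 6: fire δ:  (A=6, B=0, C=2, D=3, E=4, F=8, G=1, H=1) → (A=9, B=0, C=2, D=4, E=4, F=6, G=1, H=1)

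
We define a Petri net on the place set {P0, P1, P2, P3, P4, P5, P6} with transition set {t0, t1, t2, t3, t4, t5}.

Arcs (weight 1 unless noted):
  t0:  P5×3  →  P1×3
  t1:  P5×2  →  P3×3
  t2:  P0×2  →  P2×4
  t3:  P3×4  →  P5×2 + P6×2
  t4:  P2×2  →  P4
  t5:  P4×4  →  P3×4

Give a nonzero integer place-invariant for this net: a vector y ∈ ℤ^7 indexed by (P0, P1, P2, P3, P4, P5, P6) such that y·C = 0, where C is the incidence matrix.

Incidence matrix C (rows=places, cols=transitions):
       t0   t1   t2   t3   t4   t5
   P0   0    0   -2    0    0    0
   P1   3    0    0    0    0    0
   P2   0    0    4    0   -2    0
   P3   0    3    0   -4    0    4
   P4   0    0    0    0    1   -4
   P5  -3   -2    0    2    0    0
   P6   0    0    0    2    0    0

Candidate y = [2, 3, 1, 2, 2, 3, 1]; check y·C column-wise:
  col t0: 2·0 + 3·3 + 1·0 + 2·0 + 2·0 + 3·-3 + 1·0 = 0
  col t1: 2·0 + 3·0 + 1·0 + 2·3 + 2·0 + 3·-2 + 1·0 = 0
  col t2: 2·-2 + 3·0 + 1·4 + 2·0 + 2·0 + 3·0 + 1·0 = 0
  col t3: 2·0 + 3·0 + 1·0 + 2·-4 + 2·0 + 3·2 + 1·2 = 0
  col t4: 2·0 + 3·0 + 1·-2 + 2·0 + 2·1 + 3·0 + 1·0 = 0
  col t5: 2·0 + 3·0 + 1·0 + 2·4 + 2·-4 + 3·0 + 1·0 = 0

y = (P0:2, P1:3, P2:1, P3:2, P4:2, P5:3, P6:1)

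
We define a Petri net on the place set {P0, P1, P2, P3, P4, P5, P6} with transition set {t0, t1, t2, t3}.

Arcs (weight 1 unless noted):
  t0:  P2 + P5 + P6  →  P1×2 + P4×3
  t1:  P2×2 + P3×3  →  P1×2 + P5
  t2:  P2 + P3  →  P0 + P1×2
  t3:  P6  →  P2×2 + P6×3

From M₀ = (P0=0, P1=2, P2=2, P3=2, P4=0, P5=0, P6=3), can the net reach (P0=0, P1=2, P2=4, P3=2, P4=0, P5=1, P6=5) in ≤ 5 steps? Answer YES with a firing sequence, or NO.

NO — not reachable within 5 firings

depth 0: 1 marking
depth 1: 3 markings reached so far
depth 2: 6 markings reached so far
depth 3: 9 markings reached so far
depth 4: 12 markings reached so far
depth 5: 15 markings reached so far
target is not among the 15 markings reachable within 5 steps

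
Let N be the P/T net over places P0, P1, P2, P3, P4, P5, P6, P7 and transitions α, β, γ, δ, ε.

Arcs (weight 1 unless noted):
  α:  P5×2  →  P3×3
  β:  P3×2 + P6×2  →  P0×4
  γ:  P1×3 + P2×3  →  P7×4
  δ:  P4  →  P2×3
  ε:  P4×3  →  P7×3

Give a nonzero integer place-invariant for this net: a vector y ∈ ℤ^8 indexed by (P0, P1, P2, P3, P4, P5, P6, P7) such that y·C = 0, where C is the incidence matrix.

Incidence matrix C (rows=places, cols=transitions):
        α    β    γ    δ    ε
   P0   0    4    0    0    0
   P1   0    0   -3    0    0
   P2   0    0   -3    3    0
   P3   3   -2    0    0    0
   P4   0    0    0   -1   -3
   P5  -2    0    0    0    0
   P6   0   -2    0    0    0
   P7   0    0    4    0    3

Candidate y = [1, 0, 0, 2, 0, 3, 0, 0]; check y·C column-wise:
  col α: 1·0 + 2·3 + 3·-2 = 0
  col β: 1·4 + 2·-2 + 3·0 + 0·-2 = 0
  col γ: 1·0 + 0·-3 + 0·-3 + 2·0 + 3·0 + 0·4 = 0
  col δ: 1·0 + 0·3 + 2·0 + 0·-1 + 3·0 = 0
  col ε: 1·0 + 2·0 + 0·-3 + 3·0 + 0·3 = 0

y = (P0:1, P1:0, P2:0, P3:2, P4:0, P5:3, P6:0, P7:0)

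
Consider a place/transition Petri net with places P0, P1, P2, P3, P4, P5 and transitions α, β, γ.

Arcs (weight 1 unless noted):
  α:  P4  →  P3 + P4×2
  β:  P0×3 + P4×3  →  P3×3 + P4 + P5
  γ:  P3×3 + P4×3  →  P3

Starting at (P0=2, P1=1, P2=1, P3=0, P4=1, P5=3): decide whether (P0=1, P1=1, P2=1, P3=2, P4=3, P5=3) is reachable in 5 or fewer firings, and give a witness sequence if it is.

NO — not reachable within 5 firings

depth 0: 1 marking
depth 1: 2 markings reached so far
depth 2: 3 markings reached so far
depth 3: 4 markings reached so far
depth 4: 6 markings reached so far
depth 5: 8 markings reached so far
target is not among the 8 markings reachable within 5 steps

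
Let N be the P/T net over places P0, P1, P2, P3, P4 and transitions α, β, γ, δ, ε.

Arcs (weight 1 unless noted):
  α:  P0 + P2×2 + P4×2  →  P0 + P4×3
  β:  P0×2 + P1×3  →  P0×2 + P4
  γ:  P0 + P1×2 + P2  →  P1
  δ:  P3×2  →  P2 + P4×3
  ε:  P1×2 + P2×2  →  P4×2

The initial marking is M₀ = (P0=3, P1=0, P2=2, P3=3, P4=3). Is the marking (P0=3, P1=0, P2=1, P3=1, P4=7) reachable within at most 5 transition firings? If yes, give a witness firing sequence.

YES — reachable via ⟨α, δ⟩ (2 firings)

step 1: fire α:  (P0=3, P1=0, P2=2, P3=3, P4=3) → (P0=3, P1=0, P2=0, P3=3, P4=4)
step 2: fire δ:  (P0=3, P1=0, P2=0, P3=3, P4=4) → (P0=3, P1=0, P2=1, P3=1, P4=7)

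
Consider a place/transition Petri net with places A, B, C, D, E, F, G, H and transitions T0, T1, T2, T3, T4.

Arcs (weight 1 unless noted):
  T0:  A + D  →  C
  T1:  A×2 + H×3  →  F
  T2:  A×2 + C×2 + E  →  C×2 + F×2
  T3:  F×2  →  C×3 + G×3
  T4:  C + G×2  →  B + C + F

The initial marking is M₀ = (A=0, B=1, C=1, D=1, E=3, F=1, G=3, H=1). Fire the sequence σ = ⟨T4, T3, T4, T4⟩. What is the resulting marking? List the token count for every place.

(A=0, B=4, C=4, D=1, E=3, F=2, G=0, H=1)

step 1: fire T4:  (A=0, B=1, C=1, D=1, E=3, F=1, G=3, H=1) → (A=0, B=2, C=1, D=1, E=3, F=2, G=1, H=1)
step 2: fire T3:  (A=0, B=2, C=1, D=1, E=3, F=2, G=1, H=1) → (A=0, B=2, C=4, D=1, E=3, F=0, G=4, H=1)
step 3: fire T4:  (A=0, B=2, C=4, D=1, E=3, F=0, G=4, H=1) → (A=0, B=3, C=4, D=1, E=3, F=1, G=2, H=1)
step 4: fire T4:  (A=0, B=3, C=4, D=1, E=3, F=1, G=2, H=1) → (A=0, B=4, C=4, D=1, E=3, F=2, G=0, H=1)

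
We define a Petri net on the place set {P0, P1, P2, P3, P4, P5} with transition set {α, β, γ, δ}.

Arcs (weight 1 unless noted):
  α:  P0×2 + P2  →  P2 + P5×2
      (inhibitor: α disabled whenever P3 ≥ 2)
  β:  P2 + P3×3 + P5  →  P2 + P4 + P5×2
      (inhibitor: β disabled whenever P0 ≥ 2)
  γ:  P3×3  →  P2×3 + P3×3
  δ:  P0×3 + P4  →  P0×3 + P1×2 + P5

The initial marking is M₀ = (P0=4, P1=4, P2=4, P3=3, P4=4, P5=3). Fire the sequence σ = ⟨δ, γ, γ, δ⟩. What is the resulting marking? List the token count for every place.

step 1: fire δ:  (P0=4, P1=4, P2=4, P3=3, P4=4, P5=3) → (P0=4, P1=6, P2=4, P3=3, P4=3, P5=4)
step 2: fire γ:  (P0=4, P1=6, P2=4, P3=3, P4=3, P5=4) → (P0=4, P1=6, P2=7, P3=3, P4=3, P5=4)
step 3: fire γ:  (P0=4, P1=6, P2=7, P3=3, P4=3, P5=4) → (P0=4, P1=6, P2=10, P3=3, P4=3, P5=4)
step 4: fire δ:  (P0=4, P1=6, P2=10, P3=3, P4=3, P5=4) → (P0=4, P1=8, P2=10, P3=3, P4=2, P5=5)

(P0=4, P1=8, P2=10, P3=3, P4=2, P5=5)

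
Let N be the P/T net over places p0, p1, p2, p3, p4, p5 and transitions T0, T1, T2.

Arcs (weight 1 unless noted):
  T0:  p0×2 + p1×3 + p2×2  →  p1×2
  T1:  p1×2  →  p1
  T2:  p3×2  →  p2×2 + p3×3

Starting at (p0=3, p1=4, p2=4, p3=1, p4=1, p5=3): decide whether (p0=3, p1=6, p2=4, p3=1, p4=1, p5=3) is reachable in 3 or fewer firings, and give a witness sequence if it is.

NO — not reachable within 3 firings

depth 0: 1 marking
depth 1: 3 markings reached so far
depth 2: 5 markings reached so far
depth 3: 7 markings reached so far
target is not among the 7 markings reachable within 3 steps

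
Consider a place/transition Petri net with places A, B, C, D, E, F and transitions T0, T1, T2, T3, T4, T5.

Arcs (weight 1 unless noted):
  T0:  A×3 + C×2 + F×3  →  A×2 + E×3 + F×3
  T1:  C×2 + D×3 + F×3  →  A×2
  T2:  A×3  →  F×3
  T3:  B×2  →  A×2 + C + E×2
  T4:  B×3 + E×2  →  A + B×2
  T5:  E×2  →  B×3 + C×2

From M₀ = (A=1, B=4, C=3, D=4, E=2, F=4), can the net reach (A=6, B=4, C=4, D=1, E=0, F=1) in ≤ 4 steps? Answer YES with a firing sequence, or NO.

YES — reachable via ⟨T1, T3, T5, T4⟩ (4 firings)

step 1: fire T1:  (A=1, B=4, C=3, D=4, E=2, F=4) → (A=3, B=4, C=1, D=1, E=2, F=1)
step 2: fire T3:  (A=3, B=4, C=1, D=1, E=2, F=1) → (A=5, B=2, C=2, D=1, E=4, F=1)
step 3: fire T5:  (A=5, B=2, C=2, D=1, E=4, F=1) → (A=5, B=5, C=4, D=1, E=2, F=1)
step 4: fire T4:  (A=5, B=5, C=4, D=1, E=2, F=1) → (A=6, B=4, C=4, D=1, E=0, F=1)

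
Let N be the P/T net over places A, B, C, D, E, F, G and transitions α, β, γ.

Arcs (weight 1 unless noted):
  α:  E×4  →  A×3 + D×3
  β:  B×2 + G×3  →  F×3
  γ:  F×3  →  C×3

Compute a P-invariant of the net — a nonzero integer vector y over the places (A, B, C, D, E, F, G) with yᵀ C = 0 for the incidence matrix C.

Incidence matrix C (rows=places, cols=transitions):
        α    β    γ
    A   3    0    0
    B   0   -2    0
    C   0    0    3
    D   3    0    0
    E  -4    0    0
    F   0    3   -3
    G   0   -3    0

Candidate y = [1, 0, 0, -1, 0, 0, 0]; check y·C column-wise:
  col α: 1·3 + -1·3 + 0·-4 = 0
  col β: 1·0 + 0·-2 + -1·0 + 0·3 + 0·-3 = 0
  col γ: 1·0 + 0·3 + -1·0 + 0·-3 = 0

y = (A:1, B:0, C:0, D:-1, E:0, F:0, G:0)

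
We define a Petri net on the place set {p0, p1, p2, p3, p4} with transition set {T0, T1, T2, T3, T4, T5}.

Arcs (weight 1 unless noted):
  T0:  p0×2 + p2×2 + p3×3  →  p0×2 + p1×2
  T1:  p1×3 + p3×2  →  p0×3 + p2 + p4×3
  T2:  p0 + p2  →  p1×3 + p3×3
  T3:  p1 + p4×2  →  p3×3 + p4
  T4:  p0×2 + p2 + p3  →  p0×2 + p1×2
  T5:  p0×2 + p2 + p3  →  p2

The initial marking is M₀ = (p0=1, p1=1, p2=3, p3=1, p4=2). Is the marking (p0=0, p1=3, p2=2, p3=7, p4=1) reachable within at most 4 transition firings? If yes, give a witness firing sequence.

step 1: fire T2:  (p0=1, p1=1, p2=3, p3=1, p4=2) → (p0=0, p1=4, p2=2, p3=4, p4=2)
step 2: fire T3:  (p0=0, p1=4, p2=2, p3=4, p4=2) → (p0=0, p1=3, p2=2, p3=7, p4=1)

YES — reachable via ⟨T2, T3⟩ (2 firings)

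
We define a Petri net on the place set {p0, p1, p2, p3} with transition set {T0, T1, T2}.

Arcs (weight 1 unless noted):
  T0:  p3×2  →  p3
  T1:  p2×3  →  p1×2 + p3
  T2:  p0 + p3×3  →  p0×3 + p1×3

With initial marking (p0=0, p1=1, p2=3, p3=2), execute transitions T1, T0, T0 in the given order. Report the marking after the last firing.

step 1: fire T1:  (p0=0, p1=1, p2=3, p3=2) → (p0=0, p1=3, p2=0, p3=3)
step 2: fire T0:  (p0=0, p1=3, p2=0, p3=3) → (p0=0, p1=3, p2=0, p3=2)
step 3: fire T0:  (p0=0, p1=3, p2=0, p3=2) → (p0=0, p1=3, p2=0, p3=1)

(p0=0, p1=3, p2=0, p3=1)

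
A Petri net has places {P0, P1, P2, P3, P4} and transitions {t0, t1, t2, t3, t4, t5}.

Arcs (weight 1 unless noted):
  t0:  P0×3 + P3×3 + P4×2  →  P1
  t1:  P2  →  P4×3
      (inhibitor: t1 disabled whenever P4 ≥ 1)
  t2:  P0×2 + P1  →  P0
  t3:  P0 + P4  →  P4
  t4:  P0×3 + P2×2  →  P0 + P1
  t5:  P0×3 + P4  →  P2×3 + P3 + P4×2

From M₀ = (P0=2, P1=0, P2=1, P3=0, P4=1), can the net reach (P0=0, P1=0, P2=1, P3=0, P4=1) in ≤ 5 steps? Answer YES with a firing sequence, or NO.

YES — reachable via ⟨t3, t3⟩ (2 firings)

step 1: fire t3:  (P0=2, P1=0, P2=1, P3=0, P4=1) → (P0=1, P1=0, P2=1, P3=0, P4=1)
step 2: fire t3:  (P0=1, P1=0, P2=1, P3=0, P4=1) → (P0=0, P1=0, P2=1, P3=0, P4=1)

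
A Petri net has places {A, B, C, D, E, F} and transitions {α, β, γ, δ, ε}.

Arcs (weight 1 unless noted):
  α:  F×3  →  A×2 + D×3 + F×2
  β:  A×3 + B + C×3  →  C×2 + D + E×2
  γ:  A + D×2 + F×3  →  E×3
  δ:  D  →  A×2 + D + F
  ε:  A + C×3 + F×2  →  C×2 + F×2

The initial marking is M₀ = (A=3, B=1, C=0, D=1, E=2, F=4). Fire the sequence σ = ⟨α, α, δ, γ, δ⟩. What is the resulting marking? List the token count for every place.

step 1: fire α:  (A=3, B=1, C=0, D=1, E=2, F=4) → (A=5, B=1, C=0, D=4, E=2, F=3)
step 2: fire α:  (A=5, B=1, C=0, D=4, E=2, F=3) → (A=7, B=1, C=0, D=7, E=2, F=2)
step 3: fire δ:  (A=7, B=1, C=0, D=7, E=2, F=2) → (A=9, B=1, C=0, D=7, E=2, F=3)
step 4: fire γ:  (A=9, B=1, C=0, D=7, E=2, F=3) → (A=8, B=1, C=0, D=5, E=5, F=0)
step 5: fire δ:  (A=8, B=1, C=0, D=5, E=5, F=0) → (A=10, B=1, C=0, D=5, E=5, F=1)

(A=10, B=1, C=0, D=5, E=5, F=1)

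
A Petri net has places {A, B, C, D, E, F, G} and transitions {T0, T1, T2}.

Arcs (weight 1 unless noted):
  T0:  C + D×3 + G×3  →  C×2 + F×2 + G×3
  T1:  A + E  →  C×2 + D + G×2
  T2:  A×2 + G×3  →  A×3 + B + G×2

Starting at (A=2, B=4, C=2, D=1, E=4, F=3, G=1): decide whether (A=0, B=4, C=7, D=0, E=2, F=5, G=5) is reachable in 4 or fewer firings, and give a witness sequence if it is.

YES — reachable via ⟨T1, T1, T0⟩ (3 firings)

step 1: fire T1:  (A=2, B=4, C=2, D=1, E=4, F=3, G=1) → (A=1, B=4, C=4, D=2, E=3, F=3, G=3)
step 2: fire T1:  (A=1, B=4, C=4, D=2, E=3, F=3, G=3) → (A=0, B=4, C=6, D=3, E=2, F=3, G=5)
step 3: fire T0:  (A=0, B=4, C=6, D=3, E=2, F=3, G=5) → (A=0, B=4, C=7, D=0, E=2, F=5, G=5)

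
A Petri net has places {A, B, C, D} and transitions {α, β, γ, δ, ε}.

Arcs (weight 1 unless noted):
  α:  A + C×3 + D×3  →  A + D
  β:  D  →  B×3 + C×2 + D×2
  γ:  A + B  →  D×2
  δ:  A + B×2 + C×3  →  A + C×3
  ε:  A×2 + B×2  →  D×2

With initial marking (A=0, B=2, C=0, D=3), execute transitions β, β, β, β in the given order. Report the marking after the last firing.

step 1: fire β:  (A=0, B=2, C=0, D=3) → (A=0, B=5, C=2, D=4)
step 2: fire β:  (A=0, B=5, C=2, D=4) → (A=0, B=8, C=4, D=5)
step 3: fire β:  (A=0, B=8, C=4, D=5) → (A=0, B=11, C=6, D=6)
step 4: fire β:  (A=0, B=11, C=6, D=6) → (A=0, B=14, C=8, D=7)

(A=0, B=14, C=8, D=7)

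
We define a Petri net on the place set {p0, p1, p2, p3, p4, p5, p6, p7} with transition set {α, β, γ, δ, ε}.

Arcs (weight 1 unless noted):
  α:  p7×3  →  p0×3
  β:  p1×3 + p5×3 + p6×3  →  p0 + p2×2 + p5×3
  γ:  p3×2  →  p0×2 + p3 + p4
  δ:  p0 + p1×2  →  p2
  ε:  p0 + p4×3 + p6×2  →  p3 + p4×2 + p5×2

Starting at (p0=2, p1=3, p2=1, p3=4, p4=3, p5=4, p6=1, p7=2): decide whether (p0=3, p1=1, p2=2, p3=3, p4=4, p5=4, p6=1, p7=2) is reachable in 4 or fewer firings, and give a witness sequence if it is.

YES — reachable via ⟨γ, δ⟩ (2 firings)

step 1: fire γ:  (p0=2, p1=3, p2=1, p3=4, p4=3, p5=4, p6=1, p7=2) → (p0=4, p1=3, p2=1, p3=3, p4=4, p5=4, p6=1, p7=2)
step 2: fire δ:  (p0=4, p1=3, p2=1, p3=3, p4=4, p5=4, p6=1, p7=2) → (p0=3, p1=1, p2=2, p3=3, p4=4, p5=4, p6=1, p7=2)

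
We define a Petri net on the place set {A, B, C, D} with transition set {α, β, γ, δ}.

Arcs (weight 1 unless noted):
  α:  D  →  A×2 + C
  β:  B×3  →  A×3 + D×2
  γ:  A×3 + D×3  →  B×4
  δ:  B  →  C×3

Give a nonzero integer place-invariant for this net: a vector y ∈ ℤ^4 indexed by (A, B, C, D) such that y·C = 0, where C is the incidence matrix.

y = (A:1, B:3, C:1, D:3)

Incidence matrix C (rows=places, cols=transitions):
        α    β    γ    δ
    A   2    3   -3    0
    B   0   -3    4   -1
    C   1    0    0    3
    D  -1    2   -3    0

Candidate y = [1, 3, 1, 3]; check y·C column-wise:
  col α: 1·2 + 3·0 + 1·1 + 3·-1 = 0
  col β: 1·3 + 3·-3 + 1·0 + 3·2 = 0
  col γ: 1·-3 + 3·4 + 1·0 + 3·-3 = 0
  col δ: 1·0 + 3·-1 + 1·3 + 3·0 = 0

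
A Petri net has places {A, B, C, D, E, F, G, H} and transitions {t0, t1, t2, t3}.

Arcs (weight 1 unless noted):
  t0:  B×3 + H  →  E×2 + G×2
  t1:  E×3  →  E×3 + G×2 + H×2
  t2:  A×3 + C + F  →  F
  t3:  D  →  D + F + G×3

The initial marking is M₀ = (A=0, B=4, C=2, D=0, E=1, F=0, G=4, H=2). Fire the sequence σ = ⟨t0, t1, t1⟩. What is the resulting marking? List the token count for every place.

step 1: fire t0:  (A=0, B=4, C=2, D=0, E=1, F=0, G=4, H=2) → (A=0, B=1, C=2, D=0, E=3, F=0, G=6, H=1)
step 2: fire t1:  (A=0, B=1, C=2, D=0, E=3, F=0, G=6, H=1) → (A=0, B=1, C=2, D=0, E=3, F=0, G=8, H=3)
step 3: fire t1:  (A=0, B=1, C=2, D=0, E=3, F=0, G=8, H=3) → (A=0, B=1, C=2, D=0, E=3, F=0, G=10, H=5)

(A=0, B=1, C=2, D=0, E=3, F=0, G=10, H=5)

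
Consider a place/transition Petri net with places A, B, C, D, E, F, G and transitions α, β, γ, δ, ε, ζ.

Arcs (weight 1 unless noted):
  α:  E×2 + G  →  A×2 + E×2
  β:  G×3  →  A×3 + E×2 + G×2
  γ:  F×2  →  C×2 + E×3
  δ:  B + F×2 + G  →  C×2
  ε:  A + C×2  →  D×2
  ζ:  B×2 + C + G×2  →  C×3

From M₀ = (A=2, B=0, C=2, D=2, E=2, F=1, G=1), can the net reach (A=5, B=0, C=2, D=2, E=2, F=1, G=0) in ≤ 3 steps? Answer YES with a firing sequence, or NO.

NO — not reachable within 3 firings

depth 0: 1 marking
depth 1: 3 markings reached so far
depth 2: 4 markings reached so far
depth 3: 4 markings reached so far
(frontier empty at depth 3; search complete)
target is not among the 4 markings reachable within 3 steps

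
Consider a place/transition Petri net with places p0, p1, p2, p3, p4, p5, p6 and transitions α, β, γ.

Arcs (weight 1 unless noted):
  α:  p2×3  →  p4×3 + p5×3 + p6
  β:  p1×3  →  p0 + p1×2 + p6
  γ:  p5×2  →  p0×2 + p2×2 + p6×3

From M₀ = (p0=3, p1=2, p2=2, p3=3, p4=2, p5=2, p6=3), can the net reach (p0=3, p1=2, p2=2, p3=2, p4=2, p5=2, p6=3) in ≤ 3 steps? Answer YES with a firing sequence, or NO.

NO — not reachable within 3 firings

depth 0: 1 marking
depth 1: 2 markings reached so far
depth 2: 3 markings reached so far
depth 3: 4 markings reached so far
target is not among the 4 markings reachable within 3 steps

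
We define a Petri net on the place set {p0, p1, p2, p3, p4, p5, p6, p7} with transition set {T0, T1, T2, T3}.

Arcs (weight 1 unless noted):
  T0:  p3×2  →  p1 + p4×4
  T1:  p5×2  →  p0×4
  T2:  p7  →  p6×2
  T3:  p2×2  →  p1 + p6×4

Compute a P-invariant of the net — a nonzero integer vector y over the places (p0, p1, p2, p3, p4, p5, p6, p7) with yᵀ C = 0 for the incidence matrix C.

Incidence matrix C (rows=places, cols=transitions):
       T0   T1   T2   T3
   p0   0    4    0    0
   p1   1    0    0    1
   p2   0    0    0   -2
   p3  -2    0    0    0
   p4   4    0    0    0
   p5   0   -2    0    0
   p6   0    0    2    4
   p7   0    0   -1    0

Candidate y = [0, 2, 1, 1, 0, 0, 0, 0]; check y·C column-wise:
  col T0: 2·1 + 1·0 + 1·-2 + 0·4 = 0
  col T1: 0·4 + 2·0 + 1·0 + 1·0 + 0·-2 = 0
  col T2: 2·0 + 1·0 + 1·0 + 0·2 + 0·-1 = 0
  col T3: 2·1 + 1·-2 + 1·0 + 0·4 = 0

y = (p0:0, p1:2, p2:1, p3:1, p4:0, p5:0, p6:0, p7:0)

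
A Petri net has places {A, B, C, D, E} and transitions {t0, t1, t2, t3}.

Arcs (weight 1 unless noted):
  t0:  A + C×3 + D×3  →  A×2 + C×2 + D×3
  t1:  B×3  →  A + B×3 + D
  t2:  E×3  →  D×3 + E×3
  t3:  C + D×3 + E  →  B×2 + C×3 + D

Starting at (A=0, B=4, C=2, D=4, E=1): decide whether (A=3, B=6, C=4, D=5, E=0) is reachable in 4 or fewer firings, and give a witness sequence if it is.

step 1: fire t1:  (A=0, B=4, C=2, D=4, E=1) → (A=1, B=4, C=2, D=5, E=1)
step 2: fire t1:  (A=1, B=4, C=2, D=5, E=1) → (A=2, B=4, C=2, D=6, E=1)
step 3: fire t1:  (A=2, B=4, C=2, D=6, E=1) → (A=3, B=4, C=2, D=7, E=1)
step 4: fire t3:  (A=3, B=4, C=2, D=7, E=1) → (A=3, B=6, C=4, D=5, E=0)

YES — reachable via ⟨t1, t1, t1, t3⟩ (4 firings)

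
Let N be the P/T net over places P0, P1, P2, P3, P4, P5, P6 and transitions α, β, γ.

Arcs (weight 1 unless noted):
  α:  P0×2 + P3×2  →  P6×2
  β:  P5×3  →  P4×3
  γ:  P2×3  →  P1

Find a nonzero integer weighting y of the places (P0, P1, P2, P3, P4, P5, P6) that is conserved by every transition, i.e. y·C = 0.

y = (P0:0, P1:3, P2:1, P3:0, P4:0, P5:0, P6:0)

Incidence matrix C (rows=places, cols=transitions):
        α    β    γ
   P0  -2    0    0
   P1   0    0    1
   P2   0    0   -3
   P3  -2    0    0
   P4   0    3    0
   P5   0   -3    0
   P6   2    0    0

Candidate y = [0, 3, 1, 0, 0, 0, 0]; check y·C column-wise:
  col α: 0·-2 + 3·0 + 1·0 + 0·-2 + 0·2 = 0
  col β: 3·0 + 1·0 + 0·3 + 0·-3 = 0
  col γ: 3·1 + 1·-3 = 0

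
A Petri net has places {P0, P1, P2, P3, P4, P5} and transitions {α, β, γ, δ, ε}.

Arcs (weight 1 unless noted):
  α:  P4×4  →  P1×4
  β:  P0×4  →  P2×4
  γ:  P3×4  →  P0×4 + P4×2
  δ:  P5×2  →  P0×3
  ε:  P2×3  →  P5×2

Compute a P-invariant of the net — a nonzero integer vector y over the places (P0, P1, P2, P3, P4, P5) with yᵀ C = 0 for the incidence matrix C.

y = (P0:0, P1:2, P2:0, P3:1, P4:2, P5:0)

Incidence matrix C (rows=places, cols=transitions):
        α    β    γ    δ    ε
   P0   0   -4    4    3    0
   P1   4    0    0    0    0
   P2   0    4    0    0   -3
   P3   0    0   -4    0    0
   P4  -4    0    2    0    0
   P5   0    0    0   -2    2

Candidate y = [0, 2, 0, 1, 2, 0]; check y·C column-wise:
  col α: 2·4 + 1·0 + 2·-4 = 0
  col β: 0·-4 + 2·0 + 0·4 + 1·0 + 2·0 = 0
  col γ: 0·4 + 2·0 + 1·-4 + 2·2 = 0
  col δ: 0·3 + 2·0 + 1·0 + 2·0 + 0·-2 = 0
  col ε: 2·0 + 0·-3 + 1·0 + 2·0 + 0·2 = 0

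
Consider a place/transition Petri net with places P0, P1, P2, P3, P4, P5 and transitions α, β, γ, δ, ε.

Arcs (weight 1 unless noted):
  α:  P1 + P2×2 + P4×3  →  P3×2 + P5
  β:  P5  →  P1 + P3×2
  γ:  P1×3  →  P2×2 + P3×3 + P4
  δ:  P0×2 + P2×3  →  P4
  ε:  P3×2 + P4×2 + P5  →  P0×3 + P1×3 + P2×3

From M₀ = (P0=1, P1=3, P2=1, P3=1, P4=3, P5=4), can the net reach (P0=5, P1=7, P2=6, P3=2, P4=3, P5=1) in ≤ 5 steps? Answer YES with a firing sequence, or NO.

depth 0: 1 marking
depth 1: 3 markings reached so far
depth 2: 7 markings reached so far
depth 3: 16 markings reached so far
depth 4: 30 markings reached so far
depth 5: 49 markings reached so far
target is not among the 49 markings reachable within 5 steps

NO — not reachable within 5 firings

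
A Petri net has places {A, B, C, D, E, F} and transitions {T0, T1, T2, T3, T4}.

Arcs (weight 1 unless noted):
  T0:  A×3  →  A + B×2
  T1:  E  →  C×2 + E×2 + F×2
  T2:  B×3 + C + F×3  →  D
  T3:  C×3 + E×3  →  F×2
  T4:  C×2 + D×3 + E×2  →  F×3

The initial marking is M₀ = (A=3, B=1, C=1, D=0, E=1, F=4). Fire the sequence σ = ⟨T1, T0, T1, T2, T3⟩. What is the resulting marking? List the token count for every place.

(A=1, B=0, C=1, D=1, E=0, F=7)

step 1: fire T1:  (A=3, B=1, C=1, D=0, E=1, F=4) → (A=3, B=1, C=3, D=0, E=2, F=6)
step 2: fire T0:  (A=3, B=1, C=3, D=0, E=2, F=6) → (A=1, B=3, C=3, D=0, E=2, F=6)
step 3: fire T1:  (A=1, B=3, C=3, D=0, E=2, F=6) → (A=1, B=3, C=5, D=0, E=3, F=8)
step 4: fire T2:  (A=1, B=3, C=5, D=0, E=3, F=8) → (A=1, B=0, C=4, D=1, E=3, F=5)
step 5: fire T3:  (A=1, B=0, C=4, D=1, E=3, F=5) → (A=1, B=0, C=1, D=1, E=0, F=7)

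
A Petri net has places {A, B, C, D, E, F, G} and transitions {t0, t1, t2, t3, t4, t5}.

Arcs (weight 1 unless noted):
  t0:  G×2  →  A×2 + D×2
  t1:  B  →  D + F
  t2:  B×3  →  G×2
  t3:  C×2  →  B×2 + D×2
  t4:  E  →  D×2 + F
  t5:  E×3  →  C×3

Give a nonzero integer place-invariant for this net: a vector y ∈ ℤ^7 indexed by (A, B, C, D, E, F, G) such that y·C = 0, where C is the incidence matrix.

y = (A:1, B:0, C:-1, D:-1, E:-1, F:1, G:0)

Incidence matrix C (rows=places, cols=transitions):
       t0   t1   t2   t3   t4   t5
    A   2    0    0    0    0    0
    B   0   -1   -3    2    0    0
    C   0    0    0   -2    0    3
    D   2    1    0    2    2    0
    E   0    0    0    0   -1   -3
    F   0    1    0    0    1    0
    G  -2    0    2    0    0    0

Candidate y = [1, 0, -1, -1, -1, 1, 0]; check y·C column-wise:
  col t0: 1·2 + -1·0 + -1·2 + -1·0 + 1·0 + 0·-2 = 0
  col t1: 1·0 + 0·-1 + -1·0 + -1·1 + -1·0 + 1·1 = 0
  col t2: 1·0 + 0·-3 + -1·0 + -1·0 + -1·0 + 1·0 + 0·2 = 0
  col t3: 1·0 + 0·2 + -1·-2 + -1·2 + -1·0 + 1·0 = 0
  col t4: 1·0 + -1·0 + -1·2 + -1·-1 + 1·1 = 0
  col t5: 1·0 + -1·3 + -1·0 + -1·-3 + 1·0 = 0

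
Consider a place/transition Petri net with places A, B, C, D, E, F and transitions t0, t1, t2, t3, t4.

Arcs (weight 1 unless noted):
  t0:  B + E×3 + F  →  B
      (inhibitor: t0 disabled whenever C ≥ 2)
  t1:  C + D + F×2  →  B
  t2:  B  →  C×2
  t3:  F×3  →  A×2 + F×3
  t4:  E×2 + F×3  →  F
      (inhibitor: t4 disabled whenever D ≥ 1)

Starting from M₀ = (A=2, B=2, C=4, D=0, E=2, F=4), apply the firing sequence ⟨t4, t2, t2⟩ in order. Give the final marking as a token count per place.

(A=2, B=0, C=8, D=0, E=0, F=2)

step 1: fire t4:  (A=2, B=2, C=4, D=0, E=2, F=4) → (A=2, B=2, C=4, D=0, E=0, F=2)
step 2: fire t2:  (A=2, B=2, C=4, D=0, E=0, F=2) → (A=2, B=1, C=6, D=0, E=0, F=2)
step 3: fire t2:  (A=2, B=1, C=6, D=0, E=0, F=2) → (A=2, B=0, C=8, D=0, E=0, F=2)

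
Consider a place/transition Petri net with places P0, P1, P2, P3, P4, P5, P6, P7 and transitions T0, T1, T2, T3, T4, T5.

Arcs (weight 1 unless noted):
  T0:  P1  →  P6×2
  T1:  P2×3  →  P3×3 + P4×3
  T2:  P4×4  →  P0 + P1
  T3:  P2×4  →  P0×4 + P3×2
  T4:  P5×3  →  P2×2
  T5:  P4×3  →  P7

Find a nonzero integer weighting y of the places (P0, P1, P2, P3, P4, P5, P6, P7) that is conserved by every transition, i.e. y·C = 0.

Incidence matrix C (rows=places, cols=transitions):
       T0   T1   T2   T3   T4   T5
   P0   0    0    1    4    0    0
   P1  -1    0    1    0    0    0
   P2   0   -3    0   -4    2    0
   P3   0    3    0    2    0    0
   P4   0    3   -4    0    0   -3
   P5   0    0    0    0   -3    0
   P6   2    0    0    0    0    0
   P7   0    0    0    0    0    1

Candidate y = [6, -6, 12, 12, 0, 8, -3, 0]; check y·C column-wise:
  col T0: 6·0 + -6·-1 + 12·0 + 12·0 + 8·0 + -3·2 = 0
  col T1: 6·0 + -6·0 + 12·-3 + 12·3 + 0·3 + 8·0 + -3·0 = 0
  col T2: 6·1 + -6·1 + 12·0 + 12·0 + 0·-4 + 8·0 + -3·0 = 0
  col T3: 6·4 + -6·0 + 12·-4 + 12·2 + 8·0 + -3·0 = 0
  col T4: 6·0 + -6·0 + 12·2 + 12·0 + 8·-3 + -3·0 = 0
  col T5: 6·0 + -6·0 + 12·0 + 12·0 + 0·-3 + 8·0 + -3·0 + 0·1 = 0

y = (P0:6, P1:-6, P2:12, P3:12, P4:0, P5:8, P6:-3, P7:0)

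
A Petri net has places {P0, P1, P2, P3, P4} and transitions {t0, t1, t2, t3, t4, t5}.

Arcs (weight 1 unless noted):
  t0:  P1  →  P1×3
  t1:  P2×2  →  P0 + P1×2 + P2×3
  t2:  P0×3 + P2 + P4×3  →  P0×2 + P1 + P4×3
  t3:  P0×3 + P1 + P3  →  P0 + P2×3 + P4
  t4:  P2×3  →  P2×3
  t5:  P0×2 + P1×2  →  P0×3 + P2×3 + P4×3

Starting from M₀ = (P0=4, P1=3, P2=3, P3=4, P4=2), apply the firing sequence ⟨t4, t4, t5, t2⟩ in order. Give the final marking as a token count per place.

(P0=4, P1=2, P2=5, P3=4, P4=5)

step 1: fire t4:  (P0=4, P1=3, P2=3, P3=4, P4=2) → (P0=4, P1=3, P2=3, P3=4, P4=2)
step 2: fire t4:  (P0=4, P1=3, P2=3, P3=4, P4=2) → (P0=4, P1=3, P2=3, P3=4, P4=2)
step 3: fire t5:  (P0=4, P1=3, P2=3, P3=4, P4=2) → (P0=5, P1=1, P2=6, P3=4, P4=5)
step 4: fire t2:  (P0=5, P1=1, P2=6, P3=4, P4=5) → (P0=4, P1=2, P2=5, P3=4, P4=5)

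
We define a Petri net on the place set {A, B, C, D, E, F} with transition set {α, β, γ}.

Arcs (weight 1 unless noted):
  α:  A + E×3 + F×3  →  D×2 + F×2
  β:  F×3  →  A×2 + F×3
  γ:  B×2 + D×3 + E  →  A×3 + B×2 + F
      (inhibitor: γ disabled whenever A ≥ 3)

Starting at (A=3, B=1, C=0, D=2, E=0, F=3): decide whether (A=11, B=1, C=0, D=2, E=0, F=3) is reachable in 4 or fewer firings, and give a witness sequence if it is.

YES — reachable via ⟨β, β, β, β⟩ (4 firings)

step 1: fire β:  (A=3, B=1, C=0, D=2, E=0, F=3) → (A=5, B=1, C=0, D=2, E=0, F=3)
step 2: fire β:  (A=5, B=1, C=0, D=2, E=0, F=3) → (A=7, B=1, C=0, D=2, E=0, F=3)
step 3: fire β:  (A=7, B=1, C=0, D=2, E=0, F=3) → (A=9, B=1, C=0, D=2, E=0, F=3)
step 4: fire β:  (A=9, B=1, C=0, D=2, E=0, F=3) → (A=11, B=1, C=0, D=2, E=0, F=3)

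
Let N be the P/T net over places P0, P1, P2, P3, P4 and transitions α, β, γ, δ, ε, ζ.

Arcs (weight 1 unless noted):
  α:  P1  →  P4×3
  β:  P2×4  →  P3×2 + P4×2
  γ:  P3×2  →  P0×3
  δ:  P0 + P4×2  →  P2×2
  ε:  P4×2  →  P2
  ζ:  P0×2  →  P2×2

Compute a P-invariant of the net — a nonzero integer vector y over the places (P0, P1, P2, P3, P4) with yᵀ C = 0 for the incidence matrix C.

y = (P0:2, P1:3, P2:2, P3:3, P4:1)

Incidence matrix C (rows=places, cols=transitions):
        α    β    γ    δ    ε    ζ
   P0   0    0    3   -1    0   -2
   P1  -1    0    0    0    0    0
   P2   0   -4    0    2    1    2
   P3   0    2   -2    0    0    0
   P4   3    2    0   -2   -2    0

Candidate y = [2, 3, 2, 3, 1]; check y·C column-wise:
  col α: 2·0 + 3·-1 + 2·0 + 3·0 + 1·3 = 0
  col β: 2·0 + 3·0 + 2·-4 + 3·2 + 1·2 = 0
  col γ: 2·3 + 3·0 + 2·0 + 3·-2 + 1·0 = 0
  col δ: 2·-1 + 3·0 + 2·2 + 3·0 + 1·-2 = 0
  col ε: 2·0 + 3·0 + 2·1 + 3·0 + 1·-2 = 0
  col ζ: 2·-2 + 3·0 + 2·2 + 3·0 + 1·0 = 0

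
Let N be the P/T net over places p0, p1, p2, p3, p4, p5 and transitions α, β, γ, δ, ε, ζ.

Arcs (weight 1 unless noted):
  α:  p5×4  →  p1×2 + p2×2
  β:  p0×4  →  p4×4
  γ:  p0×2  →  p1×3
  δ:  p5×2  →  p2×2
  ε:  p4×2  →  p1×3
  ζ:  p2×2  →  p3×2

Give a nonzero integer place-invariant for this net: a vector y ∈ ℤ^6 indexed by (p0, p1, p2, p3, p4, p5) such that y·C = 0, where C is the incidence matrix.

y = (p0:3, p1:2, p2:2, p3:2, p4:3, p5:2)

Incidence matrix C (rows=places, cols=transitions):
        α    β    γ    δ    ε    ζ
   p0   0   -4   -2    0    0    0
   p1   2    0    3    0    3    0
   p2   2    0    0    2    0   -2
   p3   0    0    0    0    0    2
   p4   0    4    0    0   -2    0
   p5  -4    0    0   -2    0    0

Candidate y = [3, 2, 2, 2, 3, 2]; check y·C column-wise:
  col α: 3·0 + 2·2 + 2·2 + 2·0 + 3·0 + 2·-4 = 0
  col β: 3·-4 + 2·0 + 2·0 + 2·0 + 3·4 + 2·0 = 0
  col γ: 3·-2 + 2·3 + 2·0 + 2·0 + 3·0 + 2·0 = 0
  col δ: 3·0 + 2·0 + 2·2 + 2·0 + 3·0 + 2·-2 = 0
  col ε: 3·0 + 2·3 + 2·0 + 2·0 + 3·-2 + 2·0 = 0
  col ζ: 3·0 + 2·0 + 2·-2 + 2·2 + 3·0 + 2·0 = 0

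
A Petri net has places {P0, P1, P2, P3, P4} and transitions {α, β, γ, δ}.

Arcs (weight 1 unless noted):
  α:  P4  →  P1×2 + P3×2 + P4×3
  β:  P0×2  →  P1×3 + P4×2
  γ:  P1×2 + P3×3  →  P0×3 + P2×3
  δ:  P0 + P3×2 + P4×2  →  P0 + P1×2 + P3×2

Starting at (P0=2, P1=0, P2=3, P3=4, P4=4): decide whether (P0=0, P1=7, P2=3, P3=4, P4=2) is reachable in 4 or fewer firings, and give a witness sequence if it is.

YES — reachable via ⟨δ, δ, β⟩ (3 firings)

step 1: fire δ:  (P0=2, P1=0, P2=3, P3=4, P4=4) → (P0=2, P1=2, P2=3, P3=4, P4=2)
step 2: fire δ:  (P0=2, P1=2, P2=3, P3=4, P4=2) → (P0=2, P1=4, P2=3, P3=4, P4=0)
step 3: fire β:  (P0=2, P1=4, P2=3, P3=4, P4=0) → (P0=0, P1=7, P2=3, P3=4, P4=2)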